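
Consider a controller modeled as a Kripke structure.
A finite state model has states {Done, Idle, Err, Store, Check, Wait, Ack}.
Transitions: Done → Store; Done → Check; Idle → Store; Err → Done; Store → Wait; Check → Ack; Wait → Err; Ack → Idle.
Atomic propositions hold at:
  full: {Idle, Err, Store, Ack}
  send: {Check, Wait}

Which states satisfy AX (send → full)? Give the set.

Sat(send → full) = {Done, Idle, Err, Store, Ack}
Sat(AX (send → full)) = {s : every successor in {Done, Idle, Err, Store, Ack}} = {Idle, Err, Check, Wait, Ack}

{Idle, Err, Check, Wait, Ack}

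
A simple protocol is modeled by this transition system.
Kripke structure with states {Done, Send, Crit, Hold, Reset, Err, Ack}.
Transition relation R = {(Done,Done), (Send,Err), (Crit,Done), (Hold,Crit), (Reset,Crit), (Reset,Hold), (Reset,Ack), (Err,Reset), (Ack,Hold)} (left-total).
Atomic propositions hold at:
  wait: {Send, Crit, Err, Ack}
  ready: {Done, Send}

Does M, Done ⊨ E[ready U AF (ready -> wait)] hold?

Sat(ready -> wait) = {Send, Crit, Hold, Reset, Err, Ack}
AF (ready -> wait): least fixpoint, start Z0 = {Send, Crit, Hold, Reset, Err, Ack}, add states with every successor in Z. Already a fixed point.
Sat(AF (ready -> wait)) = {Send, Crit, Hold, Reset, Err, Ack}
E[ready U AF (ready -> wait)]: least fixpoint, start Z0 = Sat(AF (ready -> wait)) = {Send, Crit, Hold, Reset, Err, Ack}, add states in Sat(ready) with some successor in Z. Already a fixed point.
Sat(E[ready U AF (ready -> wait)]) = {Send, Crit, Hold, Reset, Err, Ack}
Done ∉ Sat(E[ready U AF (ready -> wait)]) = {Send, Crit, Hold, Reset, Err, Ack}, so the formula does not hold at Done.

No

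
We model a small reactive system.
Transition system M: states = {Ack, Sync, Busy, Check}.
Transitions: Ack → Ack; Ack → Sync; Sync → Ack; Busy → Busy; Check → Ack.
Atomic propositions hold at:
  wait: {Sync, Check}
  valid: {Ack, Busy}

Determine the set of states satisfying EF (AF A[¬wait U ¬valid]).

Sat(¬wait) = {Ack, Busy}
Sat(¬valid) = {Sync, Check}
A[¬wait U ¬valid]: least fixpoint, start Z0 = Sat(¬valid) = {Sync, Check}, add states in Sat(¬wait) with every successor in Z. Already a fixed point.
Sat(A[¬wait U ¬valid]) = {Sync, Check}
AF A[¬wait U ¬valid]: least fixpoint, start Z0 = {Sync, Check}, add states with every successor in Z. Already a fixed point.
Sat(AF A[¬wait U ¬valid]) = {Sync, Check}
EF (AF A[¬wait U ¬valid]): least fixpoint, start Z0 = {Sync, Check}, add states with some successor in Z. Z1 = {Ack, Sync, Check}; fixed.
Sat(EF (AF A[¬wait U ¬valid])) = {Ack, Sync, Check}

{Ack, Sync, Check}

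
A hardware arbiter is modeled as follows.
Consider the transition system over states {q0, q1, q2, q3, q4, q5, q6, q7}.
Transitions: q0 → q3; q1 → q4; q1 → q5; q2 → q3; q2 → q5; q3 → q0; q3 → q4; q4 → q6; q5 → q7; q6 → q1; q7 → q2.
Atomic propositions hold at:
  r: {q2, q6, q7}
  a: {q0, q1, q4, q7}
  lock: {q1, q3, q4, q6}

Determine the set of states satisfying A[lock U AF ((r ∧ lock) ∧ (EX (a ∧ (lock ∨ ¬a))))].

{q4, q6}

Sat(r ∧ lock) = {q6}
Sat(¬a) = {q2, q3, q5, q6}
Sat(lock ∨ ¬a) = {q1, q2, q3, q4, q5, q6}
Sat(a ∧ (lock ∨ ¬a)) = {q1, q4}
Sat(EX (a ∧ (lock ∨ ¬a))) = {s : some successor in {q1, q4}} = {q1, q3, q6}
Sat((r ∧ lock) ∧ (EX (a ∧ (lock ∨ ¬a)))) = {q6}
AF ((r ∧ lock) ∧ (EX (a ∧ (lock ∨ ¬a)))): least fixpoint, start Z0 = {q6}, add states with every successor in Z. Z1 = {q4, q6}; fixed.
Sat(AF ((r ∧ lock) ∧ (EX (a ∧ (lock ∨ ¬a))))) = {q4, q6}
A[lock U AF ((r ∧ lock) ∧ (EX (a ∧ (lock ∨ ¬a))))]: least fixpoint, start Z0 = Sat(AF ((r ∧ lock) ∧ (EX (a ∧ (lock ∨ ¬a))))) = {q4, q6}, add states in Sat(lock) with every successor in Z. Already a fixed point.
Sat(A[lock U AF ((r ∧ lock) ∧ (EX (a ∧ (lock ∨ ¬a))))]) = {q4, q6}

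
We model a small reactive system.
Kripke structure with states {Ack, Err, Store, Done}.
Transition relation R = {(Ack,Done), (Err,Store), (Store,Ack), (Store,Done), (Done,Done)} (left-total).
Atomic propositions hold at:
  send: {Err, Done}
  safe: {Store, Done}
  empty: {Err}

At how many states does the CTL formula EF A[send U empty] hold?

1

A[send U empty]: least fixpoint, start Z0 = Sat(empty) = {Err}, add states in Sat(send) with every successor in Z. Already a fixed point.
Sat(A[send U empty]) = {Err}
EF A[send U empty]: least fixpoint, start Z0 = {Err}, add states with some successor in Z. Already a fixed point.
Sat(EF A[send U empty]) = {Err}
|Sat(EF A[send U empty])| = |{Err}| = 1.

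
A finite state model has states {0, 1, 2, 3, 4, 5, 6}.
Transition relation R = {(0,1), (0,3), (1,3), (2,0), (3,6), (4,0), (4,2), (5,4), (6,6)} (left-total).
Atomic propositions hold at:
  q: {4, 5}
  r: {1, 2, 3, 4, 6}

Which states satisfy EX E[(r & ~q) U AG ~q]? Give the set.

{0, 1, 2, 3, 4, 6}

Sat(~q) = {0, 1, 2, 3, 6}
Sat(r & ~q) = {1, 2, 3, 6}
AG ~q: greatest fixpoint, start Z0 = {0, 1, 2, 3, 6}, keep only states in Sat with every successor in Z. Already a fixed point.
Sat(AG ~q) = {0, 1, 2, 3, 6}
E[(r & ~q) U AG ~q]: least fixpoint, start Z0 = Sat(AG ~q) = {0, 1, 2, 3, 6}, add states in Sat(r & ~q) with some successor in Z. Already a fixed point.
Sat(E[(r & ~q) U AG ~q]) = {0, 1, 2, 3, 6}
Sat(EX E[(r & ~q) U AG ~q]) = {s : some successor in {0, 1, 2, 3, 6}} = {0, 1, 2, 3, 4, 6}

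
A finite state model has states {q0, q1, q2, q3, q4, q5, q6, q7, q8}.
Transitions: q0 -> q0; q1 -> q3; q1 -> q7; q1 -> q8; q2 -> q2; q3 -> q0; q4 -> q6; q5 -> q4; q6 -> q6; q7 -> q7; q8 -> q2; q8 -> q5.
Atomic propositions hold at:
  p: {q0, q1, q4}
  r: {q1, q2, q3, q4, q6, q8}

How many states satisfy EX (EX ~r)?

4

Sat(~r) = {q0, q5, q7}
Sat(EX ~r) = {s : some successor in {q0, q5, q7}} = {q0, q1, q3, q7, q8}
Sat(EX (EX ~r)) = {s : some successor in {q0, q1, q3, q7, q8}} = {q0, q1, q3, q7}
|Sat(EX (EX ~r))| = |{q0, q1, q3, q7}| = 4.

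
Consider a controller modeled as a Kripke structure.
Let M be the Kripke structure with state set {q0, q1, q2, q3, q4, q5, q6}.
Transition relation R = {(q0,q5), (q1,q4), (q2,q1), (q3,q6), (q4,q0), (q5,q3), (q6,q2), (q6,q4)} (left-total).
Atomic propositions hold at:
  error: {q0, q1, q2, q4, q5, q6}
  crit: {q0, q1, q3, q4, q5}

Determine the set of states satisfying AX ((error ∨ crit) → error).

Sat(error ∨ crit) = {q0, q1, q2, q3, q4, q5, q6}
Sat((error ∨ crit) → error) = {q0, q1, q2, q4, q5, q6}
Sat(AX ((error ∨ crit) → error)) = {s : every successor in {q0, q1, q2, q4, q5, q6}} = {q0, q1, q2, q3, q4, q6}

{q0, q1, q2, q3, q4, q6}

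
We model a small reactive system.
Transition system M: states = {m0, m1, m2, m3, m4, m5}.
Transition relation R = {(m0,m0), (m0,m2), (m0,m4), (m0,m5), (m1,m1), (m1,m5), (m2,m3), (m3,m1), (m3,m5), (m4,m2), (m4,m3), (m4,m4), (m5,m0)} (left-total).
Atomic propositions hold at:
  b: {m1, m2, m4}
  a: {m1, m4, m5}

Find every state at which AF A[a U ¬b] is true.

Sat(¬b) = {m0, m3, m5}
A[a U ¬b]: least fixpoint, start Z0 = Sat(¬b) = {m0, m3, m5}, add states in Sat(a) with every successor in Z. Already a fixed point.
Sat(A[a U ¬b]) = {m0, m3, m5}
AF A[a U ¬b]: least fixpoint, start Z0 = {m0, m3, m5}, add states with every successor in Z. Z1 = {m0, m2, m3, m5}; fixed.
Sat(AF A[a U ¬b]) = {m0, m2, m3, m5}

{m0, m2, m3, m5}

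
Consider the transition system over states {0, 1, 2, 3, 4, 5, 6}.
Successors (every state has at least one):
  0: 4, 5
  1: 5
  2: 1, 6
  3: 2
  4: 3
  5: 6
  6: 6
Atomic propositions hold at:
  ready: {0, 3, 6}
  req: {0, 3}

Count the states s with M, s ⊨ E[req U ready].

3

E[req U ready]: least fixpoint, start Z0 = Sat(ready) = {0, 3, 6}, add states in Sat(req) with some successor in Z. Already a fixed point.
Sat(E[req U ready]) = {0, 3, 6}
|Sat(E[req U ready])| = |{0, 3, 6}| = 3.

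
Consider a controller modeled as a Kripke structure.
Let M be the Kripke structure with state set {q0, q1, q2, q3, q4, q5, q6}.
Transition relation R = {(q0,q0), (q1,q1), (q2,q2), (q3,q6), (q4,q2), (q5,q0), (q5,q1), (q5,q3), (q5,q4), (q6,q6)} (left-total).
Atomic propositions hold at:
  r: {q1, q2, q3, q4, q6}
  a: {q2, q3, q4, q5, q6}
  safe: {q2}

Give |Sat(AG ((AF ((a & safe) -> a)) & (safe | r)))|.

Sat(a & safe) = {q2}
Sat((a & safe) -> a) = {q0, q1, q2, q3, q4, q5, q6}
AF ((a & safe) -> a): least fixpoint, start Z0 = {q0, q1, q2, q3, q4, q5, q6}, add states with every successor in Z. Already a fixed point.
Sat(AF ((a & safe) -> a)) = {q0, q1, q2, q3, q4, q5, q6}
Sat(safe | r) = {q1, q2, q3, q4, q6}
Sat((AF ((a & safe) -> a)) & (safe | r)) = {q1, q2, q3, q4, q6}
AG ((AF ((a & safe) -> a)) & (safe | r)): greatest fixpoint, start Z0 = {q1, q2, q3, q4, q6}, keep only states in Sat with every successor in Z. Already a fixed point.
Sat(AG ((AF ((a & safe) -> a)) & (safe | r))) = {q1, q2, q3, q4, q6}
|Sat(AG ((AF ((a & safe) -> a)) & (safe | r)))| = |{q1, q2, q3, q4, q6}| = 5.

5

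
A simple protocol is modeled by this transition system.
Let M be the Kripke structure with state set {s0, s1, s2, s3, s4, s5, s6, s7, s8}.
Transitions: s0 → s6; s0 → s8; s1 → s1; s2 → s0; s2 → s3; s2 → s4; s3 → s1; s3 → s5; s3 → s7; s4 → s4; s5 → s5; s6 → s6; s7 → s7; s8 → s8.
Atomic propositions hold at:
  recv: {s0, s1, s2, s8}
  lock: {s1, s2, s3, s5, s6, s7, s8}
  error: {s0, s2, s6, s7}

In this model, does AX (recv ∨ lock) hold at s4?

Sat(recv ∨ lock) = {s0, s1, s2, s3, s5, s6, s7, s8}
Sat(AX (recv ∨ lock)) = {s : every successor in {s0, s1, s2, s3, s5, s6, s7, s8}} = {s0, s1, s3, s5, s6, s7, s8}
s4 ∉ Sat(AX (recv ∨ lock)) = {s0, s1, s3, s5, s6, s7, s8}, so the formula does not hold at s4.

No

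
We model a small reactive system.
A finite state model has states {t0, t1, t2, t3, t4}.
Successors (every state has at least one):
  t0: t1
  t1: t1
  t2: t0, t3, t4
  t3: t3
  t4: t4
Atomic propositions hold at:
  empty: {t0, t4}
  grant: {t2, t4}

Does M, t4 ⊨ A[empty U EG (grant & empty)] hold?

Sat(grant & empty) = {t4}
EG (grant & empty): greatest fixpoint, start Z0 = {t4}, keep only states in Sat with some successor in Z. Already a fixed point.
Sat(EG (grant & empty)) = {t4}
A[empty U EG (grant & empty)]: least fixpoint, start Z0 = Sat(EG (grant & empty)) = {t4}, add states in Sat(empty) with every successor in Z. Already a fixed point.
Sat(A[empty U EG (grant & empty)]) = {t4}
t4 ∈ Sat(A[empty U EG (grant & empty)]) = {t4}, so the formula holds at t4.

Yes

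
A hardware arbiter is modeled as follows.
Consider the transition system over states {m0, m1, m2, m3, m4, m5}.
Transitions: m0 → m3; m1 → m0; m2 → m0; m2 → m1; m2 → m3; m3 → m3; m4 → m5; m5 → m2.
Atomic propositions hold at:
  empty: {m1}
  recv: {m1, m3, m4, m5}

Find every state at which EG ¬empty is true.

Sat(¬empty) = {m0, m2, m3, m4, m5}
EG ¬empty: greatest fixpoint, start Z0 = {m0, m2, m3, m4, m5}, keep only states in Sat with some successor in Z. Already a fixed point.
Sat(EG ¬empty) = {m0, m2, m3, m4, m5}

{m0, m2, m3, m4, m5}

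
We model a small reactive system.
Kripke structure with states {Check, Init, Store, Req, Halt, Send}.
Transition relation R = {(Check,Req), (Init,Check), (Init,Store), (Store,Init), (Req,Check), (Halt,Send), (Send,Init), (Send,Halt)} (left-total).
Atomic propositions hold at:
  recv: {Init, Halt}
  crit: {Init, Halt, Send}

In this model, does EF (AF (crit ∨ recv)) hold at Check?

Sat(crit ∨ recv) = {Init, Halt, Send}
AF (crit ∨ recv): least fixpoint, start Z0 = {Init, Halt, Send}, add states with every successor in Z. Z1 = {Init, Store, Halt, Send}; fixed.
Sat(AF (crit ∨ recv)) = {Init, Store, Halt, Send}
EF (AF (crit ∨ recv)): least fixpoint, start Z0 = {Init, Store, Halt, Send}, add states with some successor in Z. Already a fixed point.
Sat(EF (AF (crit ∨ recv))) = {Init, Store, Halt, Send}
Check ∉ Sat(EF (AF (crit ∨ recv))) = {Init, Store, Halt, Send}, so the formula does not hold at Check.

No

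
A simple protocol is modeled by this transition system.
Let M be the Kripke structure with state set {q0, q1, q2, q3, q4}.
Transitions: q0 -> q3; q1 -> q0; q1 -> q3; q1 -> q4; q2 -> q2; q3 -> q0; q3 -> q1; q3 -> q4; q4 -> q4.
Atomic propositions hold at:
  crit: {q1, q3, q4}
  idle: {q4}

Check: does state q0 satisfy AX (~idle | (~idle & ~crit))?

Yes

Sat(~idle) = {q0, q1, q2, q3}
Sat(~crit) = {q0, q2}
Sat(~idle & ~crit) = {q0, q2}
Sat(~idle | (~idle & ~crit)) = {q0, q1, q2, q3}
Sat(AX (~idle | (~idle & ~crit))) = {s : every successor in {q0, q1, q2, q3}} = {q0, q2}
q0 ∈ Sat(AX (~idle | (~idle & ~crit))) = {q0, q2}, so the formula holds at q0.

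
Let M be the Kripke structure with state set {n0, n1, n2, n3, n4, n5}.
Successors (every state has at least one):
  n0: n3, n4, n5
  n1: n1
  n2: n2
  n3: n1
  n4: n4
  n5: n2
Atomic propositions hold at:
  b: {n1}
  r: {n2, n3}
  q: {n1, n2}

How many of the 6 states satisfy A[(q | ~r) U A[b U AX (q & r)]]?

2

Sat(~r) = {n0, n1, n4, n5}
Sat(q | ~r) = {n0, n1, n2, n4, n5}
Sat(q & r) = {n2}
Sat(AX (q & r)) = {s : every successor in {n2}} = {n2, n5}
A[b U AX (q & r)]: least fixpoint, start Z0 = Sat(AX (q & r)) = {n2, n5}, add states in Sat(b) with every successor in Z. Already a fixed point.
Sat(A[b U AX (q & r)]) = {n2, n5}
A[(q | ~r) U A[b U AX (q & r)]]: least fixpoint, start Z0 = Sat(A[b U AX (q & r)]) = {n2, n5}, add states in Sat(q | ~r) with every successor in Z. Already a fixed point.
Sat(A[(q | ~r) U A[b U AX (q & r)]]) = {n2, n5}
|Sat(A[(q | ~r) U A[b U AX (q & r)]])| = |{n2, n5}| = 2.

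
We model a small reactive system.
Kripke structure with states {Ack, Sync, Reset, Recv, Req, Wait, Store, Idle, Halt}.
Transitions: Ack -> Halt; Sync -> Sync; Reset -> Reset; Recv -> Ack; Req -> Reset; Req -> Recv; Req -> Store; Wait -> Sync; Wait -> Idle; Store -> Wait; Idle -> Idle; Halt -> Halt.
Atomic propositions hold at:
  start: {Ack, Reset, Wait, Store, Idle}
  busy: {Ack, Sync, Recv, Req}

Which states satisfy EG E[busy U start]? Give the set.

E[busy U start]: least fixpoint, start Z0 = Sat(start) = {Ack, Reset, Wait, Store, Idle}, add states in Sat(busy) with some successor in Z. Z1 = {Ack, Reset, Recv, Req, Wait, Store, Idle}; fixed.
Sat(E[busy U start]) = {Ack, Reset, Recv, Req, Wait, Store, Idle}
EG E[busy U start]: greatest fixpoint, start Z0 = {Ack, Reset, Recv, Req, Wait, Store, Idle}, keep only states in Sat with some successor in Z. Z1 = {Reset, Recv, Req, Wait, Store, Idle}; Z2 = {Reset, Req, Wait, Store, Idle}; fixed.
Sat(EG E[busy U start]) = {Reset, Req, Wait, Store, Idle}

{Reset, Req, Wait, Store, Idle}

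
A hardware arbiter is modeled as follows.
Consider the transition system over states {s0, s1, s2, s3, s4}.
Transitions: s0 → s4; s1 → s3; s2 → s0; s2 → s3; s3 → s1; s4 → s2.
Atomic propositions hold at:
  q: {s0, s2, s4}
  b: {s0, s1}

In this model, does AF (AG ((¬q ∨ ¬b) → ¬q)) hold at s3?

Sat(¬q) = {s1, s3}
Sat(¬b) = {s2, s3, s4}
Sat(¬q ∨ ¬b) = {s1, s2, s3, s4}
Sat((¬q ∨ ¬b) → ¬q) = {s0, s1, s3}
AG ((¬q ∨ ¬b) → ¬q): greatest fixpoint, start Z0 = {s0, s1, s3}, keep only states in Sat with every successor in Z. Z1 = {s1, s3}; fixed.
Sat(AG ((¬q ∨ ¬b) → ¬q)) = {s1, s3}
AF (AG ((¬q ∨ ¬b) → ¬q)): least fixpoint, start Z0 = {s1, s3}, add states with every successor in Z. Already a fixed point.
Sat(AF (AG ((¬q ∨ ¬b) → ¬q))) = {s1, s3}
s3 ∈ Sat(AF (AG ((¬q ∨ ¬b) → ¬q))) = {s1, s3}, so the formula holds at s3.

Yes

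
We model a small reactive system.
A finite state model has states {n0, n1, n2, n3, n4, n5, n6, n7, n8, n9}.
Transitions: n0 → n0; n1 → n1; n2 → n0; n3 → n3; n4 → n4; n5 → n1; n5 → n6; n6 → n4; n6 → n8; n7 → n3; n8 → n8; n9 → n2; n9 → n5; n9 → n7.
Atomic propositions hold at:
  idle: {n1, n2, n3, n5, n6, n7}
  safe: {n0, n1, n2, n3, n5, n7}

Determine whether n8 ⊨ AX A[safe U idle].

A[safe U idle]: least fixpoint, start Z0 = Sat(idle) = {n1, n2, n3, n5, n6, n7}, add states in Sat(safe) with every successor in Z. Already a fixed point.
Sat(A[safe U idle]) = {n1, n2, n3, n5, n6, n7}
Sat(AX A[safe U idle]) = {s : every successor in {n1, n2, n3, n5, n6, n7}} = {n1, n3, n5, n7, n9}
n8 ∉ Sat(AX A[safe U idle]) = {n1, n3, n5, n7, n9}, so the formula does not hold at n8.

No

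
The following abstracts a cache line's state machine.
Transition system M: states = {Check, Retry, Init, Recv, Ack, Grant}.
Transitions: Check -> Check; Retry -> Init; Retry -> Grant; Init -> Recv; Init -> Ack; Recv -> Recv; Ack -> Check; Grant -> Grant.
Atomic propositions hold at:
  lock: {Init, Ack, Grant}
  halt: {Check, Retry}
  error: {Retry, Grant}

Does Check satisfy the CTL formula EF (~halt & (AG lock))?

Sat(~halt) = {Init, Recv, Ack, Grant}
AG lock: greatest fixpoint, start Z0 = {Init, Ack, Grant}, keep only states in Sat with every successor in Z. Z1 = {Grant}; fixed.
Sat(AG lock) = {Grant}
Sat(~halt & (AG lock)) = {Grant}
EF (~halt & (AG lock)): least fixpoint, start Z0 = {Grant}, add states with some successor in Z. Z1 = {Retry, Grant}; fixed.
Sat(EF (~halt & (AG lock))) = {Retry, Grant}
Check ∉ Sat(EF (~halt & (AG lock))) = {Retry, Grant}, so the formula does not hold at Check.

No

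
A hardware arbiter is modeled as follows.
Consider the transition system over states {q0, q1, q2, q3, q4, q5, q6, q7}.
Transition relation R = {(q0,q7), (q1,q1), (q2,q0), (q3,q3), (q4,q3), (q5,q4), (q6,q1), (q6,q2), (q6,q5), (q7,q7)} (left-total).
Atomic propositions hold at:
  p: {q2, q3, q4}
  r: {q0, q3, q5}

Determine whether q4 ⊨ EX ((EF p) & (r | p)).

Yes

EF p: least fixpoint, start Z0 = {q2, q3, q4}, add states with some successor in Z. Z1 = {q2, q3, q4, q5, q6}; fixed.
Sat(EF p) = {q2, q3, q4, q5, q6}
Sat(r | p) = {q0, q2, q3, q4, q5}
Sat((EF p) & (r | p)) = {q2, q3, q4, q5}
Sat(EX ((EF p) & (r | p))) = {s : some successor in {q2, q3, q4, q5}} = {q3, q4, q5, q6}
q4 ∈ Sat(EX ((EF p) & (r | p))) = {q3, q4, q5, q6}, so the formula holds at q4.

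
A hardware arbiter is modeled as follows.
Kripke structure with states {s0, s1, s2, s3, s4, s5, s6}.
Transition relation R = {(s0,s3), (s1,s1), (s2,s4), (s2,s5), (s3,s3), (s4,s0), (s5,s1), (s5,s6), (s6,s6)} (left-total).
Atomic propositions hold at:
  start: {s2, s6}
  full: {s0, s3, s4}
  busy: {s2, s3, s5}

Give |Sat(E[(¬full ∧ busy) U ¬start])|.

Sat(¬full) = {s1, s2, s5, s6}
Sat(¬full ∧ busy) = {s2, s5}
Sat(¬start) = {s0, s1, s3, s4, s5}
E[(¬full ∧ busy) U ¬start]: least fixpoint, start Z0 = Sat(¬start) = {s0, s1, s3, s4, s5}, add states in Sat(¬full ∧ busy) with some successor in Z. Z1 = {s0, s1, s2, s3, s4, s5}; fixed.
Sat(E[(¬full ∧ busy) U ¬start]) = {s0, s1, s2, s3, s4, s5}
|Sat(E[(¬full ∧ busy) U ¬start])| = |{s0, s1, s2, s3, s4, s5}| = 6.

6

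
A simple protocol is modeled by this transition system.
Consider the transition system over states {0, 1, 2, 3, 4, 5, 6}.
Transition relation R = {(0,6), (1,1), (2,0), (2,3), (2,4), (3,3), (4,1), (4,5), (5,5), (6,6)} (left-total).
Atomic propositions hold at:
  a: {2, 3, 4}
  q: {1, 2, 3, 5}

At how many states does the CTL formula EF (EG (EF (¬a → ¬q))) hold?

Sat(¬a) = {0, 1, 5, 6}
Sat(¬q) = {0, 4, 6}
Sat(¬a → ¬q) = {0, 2, 3, 4, 6}
EF (¬a → ¬q): least fixpoint, start Z0 = {0, 2, 3, 4, 6}, add states with some successor in Z. Already a fixed point.
Sat(EF (¬a → ¬q)) = {0, 2, 3, 4, 6}
EG (EF (¬a → ¬q)): greatest fixpoint, start Z0 = {0, 2, 3, 4, 6}, keep only states in Sat with some successor in Z. Z1 = {0, 2, 3, 6}; fixed.
Sat(EG (EF (¬a → ¬q))) = {0, 2, 3, 6}
EF (EG (EF (¬a → ¬q))): least fixpoint, start Z0 = {0, 2, 3, 6}, add states with some successor in Z. Already a fixed point.
Sat(EF (EG (EF (¬a → ¬q)))) = {0, 2, 3, 6}
|Sat(EF (EG (EF (¬a → ¬q))))| = |{0, 2, 3, 6}| = 4.

4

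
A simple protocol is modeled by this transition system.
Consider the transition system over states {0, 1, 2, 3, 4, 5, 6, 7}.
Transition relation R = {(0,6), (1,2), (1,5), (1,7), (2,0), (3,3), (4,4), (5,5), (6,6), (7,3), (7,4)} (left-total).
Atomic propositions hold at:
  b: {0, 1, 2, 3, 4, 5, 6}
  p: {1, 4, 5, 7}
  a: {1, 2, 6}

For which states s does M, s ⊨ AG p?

AG p: greatest fixpoint, start Z0 = {1, 4, 5, 7}, keep only states in Sat with every successor in Z. Z1 = {4, 5}; fixed.
Sat(AG p) = {4, 5}

{4, 5}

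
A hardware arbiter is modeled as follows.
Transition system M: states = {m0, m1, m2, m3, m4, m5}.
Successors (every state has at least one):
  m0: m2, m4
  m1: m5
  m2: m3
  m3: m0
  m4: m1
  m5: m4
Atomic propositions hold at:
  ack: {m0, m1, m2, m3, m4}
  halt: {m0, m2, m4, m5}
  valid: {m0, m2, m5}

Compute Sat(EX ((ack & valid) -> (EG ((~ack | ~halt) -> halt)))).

{m0, m1, m2, m4, m5}

Sat(ack & valid) = {m0, m2}
Sat(~ack) = {m5}
Sat(~halt) = {m1, m3}
Sat(~ack | ~halt) = {m1, m3, m5}
Sat((~ack | ~halt) -> halt) = {m0, m2, m4, m5}
EG ((~ack | ~halt) -> halt): greatest fixpoint, start Z0 = {m0, m2, m4, m5}, keep only states in Sat with some successor in Z. Z1 = {m0, m5}; Z2 = ∅; fixed.
Sat(EG ((~ack | ~halt) -> halt)) = ∅
Sat((ack & valid) -> (EG ((~ack | ~halt) -> halt))) = {m1, m3, m4, m5}
Sat(EX ((ack & valid) -> (EG ((~ack | ~halt) -> halt)))) = {s : some successor in {m1, m3, m4, m5}} = {m0, m1, m2, m4, m5}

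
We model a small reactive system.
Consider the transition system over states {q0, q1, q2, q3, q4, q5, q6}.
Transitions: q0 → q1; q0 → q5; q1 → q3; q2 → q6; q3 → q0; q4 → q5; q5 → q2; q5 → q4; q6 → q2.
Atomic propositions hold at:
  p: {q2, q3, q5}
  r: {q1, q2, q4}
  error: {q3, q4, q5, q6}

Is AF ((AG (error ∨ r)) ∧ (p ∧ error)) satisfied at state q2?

No

Sat(error ∨ r) = {q1, q2, q3, q4, q5, q6}
AG (error ∨ r): greatest fixpoint, start Z0 = {q1, q2, q3, q4, q5, q6}, keep only states in Sat with every successor in Z. Z1 = {q1, q2, q4, q5, q6}; Z2 = {q2, q4, q5, q6}; fixed.
Sat(AG (error ∨ r)) = {q2, q4, q5, q6}
Sat(p ∧ error) = {q3, q5}
Sat((AG (error ∨ r)) ∧ (p ∧ error)) = {q5}
AF ((AG (error ∨ r)) ∧ (p ∧ error)): least fixpoint, start Z0 = {q5}, add states with every successor in Z. Z1 = {q4, q5}; fixed.
Sat(AF ((AG (error ∨ r)) ∧ (p ∧ error))) = {q4, q5}
q2 ∉ Sat(AF ((AG (error ∨ r)) ∧ (p ∧ error))) = {q4, q5}, so the formula does not hold at q2.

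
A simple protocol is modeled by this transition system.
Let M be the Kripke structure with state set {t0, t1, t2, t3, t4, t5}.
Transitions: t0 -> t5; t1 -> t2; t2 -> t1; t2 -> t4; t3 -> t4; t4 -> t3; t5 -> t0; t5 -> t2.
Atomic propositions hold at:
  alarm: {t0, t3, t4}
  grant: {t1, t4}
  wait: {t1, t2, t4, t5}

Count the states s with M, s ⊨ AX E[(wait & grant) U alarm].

Sat(wait & grant) = {t1, t4}
E[(wait & grant) U alarm]: least fixpoint, start Z0 = Sat(alarm) = {t0, t3, t4}, add states in Sat(wait & grant) with some successor in Z. Already a fixed point.
Sat(E[(wait & grant) U alarm]) = {t0, t3, t4}
Sat(AX E[(wait & grant) U alarm]) = {s : every successor in {t0, t3, t4}} = {t3, t4}
|Sat(AX E[(wait & grant) U alarm])| = |{t3, t4}| = 2.

2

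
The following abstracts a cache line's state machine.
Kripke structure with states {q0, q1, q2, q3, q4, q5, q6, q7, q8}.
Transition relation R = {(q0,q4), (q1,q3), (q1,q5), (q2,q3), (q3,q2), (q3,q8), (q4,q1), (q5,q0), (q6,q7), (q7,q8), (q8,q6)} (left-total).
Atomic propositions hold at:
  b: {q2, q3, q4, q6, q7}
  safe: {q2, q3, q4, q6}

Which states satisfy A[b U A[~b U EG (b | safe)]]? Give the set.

{q2, q3}

Sat(~b) = {q0, q1, q5, q8}
Sat(b | safe) = {q2, q3, q4, q6, q7}
EG (b | safe): greatest fixpoint, start Z0 = {q2, q3, q4, q6, q7}, keep only states in Sat with some successor in Z. Z1 = {q2, q3, q6}; Z2 = {q2, q3}; fixed.
Sat(EG (b | safe)) = {q2, q3}
A[~b U EG (b | safe)]: least fixpoint, start Z0 = Sat(EG (b | safe)) = {q2, q3}, add states in Sat(~b) with every successor in Z. Already a fixed point.
Sat(A[~b U EG (b | safe)]) = {q2, q3}
A[b U A[~b U EG (b | safe)]]: least fixpoint, start Z0 = Sat(A[~b U EG (b | safe)]) = {q2, q3}, add states in Sat(b) with every successor in Z. Already a fixed point.
Sat(A[b U A[~b U EG (b | safe)]]) = {q2, q3}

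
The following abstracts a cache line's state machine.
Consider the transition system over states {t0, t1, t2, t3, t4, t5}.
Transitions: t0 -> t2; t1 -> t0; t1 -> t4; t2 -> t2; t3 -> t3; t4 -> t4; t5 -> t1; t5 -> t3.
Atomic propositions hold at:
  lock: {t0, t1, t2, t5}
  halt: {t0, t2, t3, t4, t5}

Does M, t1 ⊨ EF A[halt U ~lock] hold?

Sat(~lock) = {t3, t4}
A[halt U ~lock]: least fixpoint, start Z0 = Sat(~lock) = {t3, t4}, add states in Sat(halt) with every successor in Z. Already a fixed point.
Sat(A[halt U ~lock]) = {t3, t4}
EF A[halt U ~lock]: least fixpoint, start Z0 = {t3, t4}, add states with some successor in Z. Z1 = {t1, t3, t4, t5}; fixed.
Sat(EF A[halt U ~lock]) = {t1, t3, t4, t5}
t1 ∈ Sat(EF A[halt U ~lock]) = {t1, t3, t4, t5}, so the formula holds at t1.

Yes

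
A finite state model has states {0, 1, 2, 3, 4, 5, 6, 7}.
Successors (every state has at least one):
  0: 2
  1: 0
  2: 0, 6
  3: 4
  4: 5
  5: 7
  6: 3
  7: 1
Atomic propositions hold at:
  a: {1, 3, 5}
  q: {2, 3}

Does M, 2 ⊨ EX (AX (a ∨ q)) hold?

Sat(a ∨ q) = {1, 2, 3, 5}
Sat(AX (a ∨ q)) = {s : every successor in {1, 2, 3, 5}} = {0, 4, 6, 7}
Sat(EX (AX (a ∨ q))) = {s : some successor in {0, 4, 6, 7}} = {1, 2, 3, 5}
2 ∈ Sat(EX (AX (a ∨ q))) = {1, 2, 3, 5}, so the formula holds at 2.

Yes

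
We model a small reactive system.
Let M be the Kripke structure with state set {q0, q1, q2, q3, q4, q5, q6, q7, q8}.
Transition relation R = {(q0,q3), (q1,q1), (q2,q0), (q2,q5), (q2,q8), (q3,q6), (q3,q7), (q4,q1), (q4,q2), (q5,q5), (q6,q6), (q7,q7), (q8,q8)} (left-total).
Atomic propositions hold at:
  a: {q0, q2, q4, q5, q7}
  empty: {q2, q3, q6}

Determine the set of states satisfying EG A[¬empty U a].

Sat(¬empty) = {q0, q1, q4, q5, q7, q8}
A[¬empty U a]: least fixpoint, start Z0 = Sat(a) = {q0, q2, q4, q5, q7}, add states in Sat(¬empty) with every successor in Z. Already a fixed point.
Sat(A[¬empty U a]) = {q0, q2, q4, q5, q7}
EG A[¬empty U a]: greatest fixpoint, start Z0 = {q0, q2, q4, q5, q7}, keep only states in Sat with some successor in Z. Z1 = {q2, q4, q5, q7}; fixed.
Sat(EG A[¬empty U a]) = {q2, q4, q5, q7}

{q2, q4, q5, q7}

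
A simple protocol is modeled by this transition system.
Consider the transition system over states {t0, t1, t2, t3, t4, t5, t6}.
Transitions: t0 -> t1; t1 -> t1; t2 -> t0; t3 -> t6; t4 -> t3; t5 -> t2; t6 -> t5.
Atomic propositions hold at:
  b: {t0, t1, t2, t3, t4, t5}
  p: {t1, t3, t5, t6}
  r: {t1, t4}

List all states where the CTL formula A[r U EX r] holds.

{t0, t1}

Sat(EX r) = {s : some successor in {t1, t4}} = {t0, t1}
A[r U EX r]: least fixpoint, start Z0 = Sat(EX r) = {t0, t1}, add states in Sat(r) with every successor in Z. Already a fixed point.
Sat(A[r U EX r]) = {t0, t1}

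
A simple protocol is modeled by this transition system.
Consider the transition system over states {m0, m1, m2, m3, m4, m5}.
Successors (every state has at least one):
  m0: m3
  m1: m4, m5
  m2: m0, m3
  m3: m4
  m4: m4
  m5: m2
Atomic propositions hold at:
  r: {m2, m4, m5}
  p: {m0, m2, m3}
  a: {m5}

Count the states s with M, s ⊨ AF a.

1

AF a: least fixpoint, start Z0 = {m5}, add states with every successor in Z. Already a fixed point.
Sat(AF a) = {m5}
|Sat(AF a)| = |{m5}| = 1.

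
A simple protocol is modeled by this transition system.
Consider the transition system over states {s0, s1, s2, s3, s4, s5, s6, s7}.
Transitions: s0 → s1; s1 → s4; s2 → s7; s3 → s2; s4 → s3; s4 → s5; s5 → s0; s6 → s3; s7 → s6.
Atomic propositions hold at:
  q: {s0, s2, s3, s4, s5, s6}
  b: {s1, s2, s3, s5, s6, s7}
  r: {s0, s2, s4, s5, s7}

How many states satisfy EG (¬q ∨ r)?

4

Sat(¬q) = {s1, s7}
Sat(¬q ∨ r) = {s0, s1, s2, s4, s5, s7}
EG (¬q ∨ r): greatest fixpoint, start Z0 = {s0, s1, s2, s4, s5, s7}, keep only states in Sat with some successor in Z. Z1 = {s0, s1, s2, s4, s5}; Z2 = {s0, s1, s4, s5}; fixed.
Sat(EG (¬q ∨ r)) = {s0, s1, s4, s5}
|Sat(EG (¬q ∨ r))| = |{s0, s1, s4, s5}| = 4.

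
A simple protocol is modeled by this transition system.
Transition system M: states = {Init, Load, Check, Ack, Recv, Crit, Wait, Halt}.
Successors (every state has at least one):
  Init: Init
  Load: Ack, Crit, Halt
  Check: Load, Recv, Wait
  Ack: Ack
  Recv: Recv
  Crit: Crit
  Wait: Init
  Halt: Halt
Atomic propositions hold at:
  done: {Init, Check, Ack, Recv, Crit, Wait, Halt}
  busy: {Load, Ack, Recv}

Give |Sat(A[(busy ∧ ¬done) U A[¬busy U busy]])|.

3

Sat(¬done) = {Load}
Sat(busy ∧ ¬done) = {Load}
Sat(¬busy) = {Init, Check, Crit, Wait, Halt}
A[¬busy U busy]: least fixpoint, start Z0 = Sat(busy) = {Load, Ack, Recv}, add states in Sat(¬busy) with every successor in Z. Already a fixed point.
Sat(A[¬busy U busy]) = {Load, Ack, Recv}
A[(busy ∧ ¬done) U A[¬busy U busy]]: least fixpoint, start Z0 = Sat(A[¬busy U busy]) = {Load, Ack, Recv}, add states in Sat(busy ∧ ¬done) with every successor in Z. Already a fixed point.
Sat(A[(busy ∧ ¬done) U A[¬busy U busy]]) = {Load, Ack, Recv}
|Sat(A[(busy ∧ ¬done) U A[¬busy U busy]])| = |{Load, Ack, Recv}| = 3.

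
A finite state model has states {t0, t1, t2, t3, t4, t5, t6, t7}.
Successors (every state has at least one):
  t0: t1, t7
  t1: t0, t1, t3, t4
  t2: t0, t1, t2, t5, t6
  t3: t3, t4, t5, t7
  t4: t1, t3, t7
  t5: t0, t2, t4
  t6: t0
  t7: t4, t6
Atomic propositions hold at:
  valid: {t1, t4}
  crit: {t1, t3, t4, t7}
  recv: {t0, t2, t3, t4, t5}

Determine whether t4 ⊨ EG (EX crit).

Yes

Sat(EX crit) = {s : some successor in {t1, t3, t4, t7}} = {t0, t1, t2, t3, t4, t5, t7}
EG (EX crit): greatest fixpoint, start Z0 = {t0, t1, t2, t3, t4, t5, t7}, keep only states in Sat with some successor in Z. Already a fixed point.
Sat(EG (EX crit)) = {t0, t1, t2, t3, t4, t5, t7}
t4 ∈ Sat(EG (EX crit)) = {t0, t1, t2, t3, t4, t5, t7}, so the formula holds at t4.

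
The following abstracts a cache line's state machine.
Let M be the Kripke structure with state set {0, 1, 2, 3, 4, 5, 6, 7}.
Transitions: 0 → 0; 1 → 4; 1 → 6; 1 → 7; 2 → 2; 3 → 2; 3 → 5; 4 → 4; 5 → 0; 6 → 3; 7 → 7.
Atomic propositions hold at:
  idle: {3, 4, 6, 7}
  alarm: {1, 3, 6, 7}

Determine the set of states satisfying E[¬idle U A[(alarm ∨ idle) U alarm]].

{1, 3, 6, 7}

Sat(¬idle) = {0, 1, 2, 5}
Sat(alarm ∨ idle) = {1, 3, 4, 6, 7}
A[(alarm ∨ idle) U alarm]: least fixpoint, start Z0 = Sat(alarm) = {1, 3, 6, 7}, add states in Sat(alarm ∨ idle) with every successor in Z. Already a fixed point.
Sat(A[(alarm ∨ idle) U alarm]) = {1, 3, 6, 7}
E[¬idle U A[(alarm ∨ idle) U alarm]]: least fixpoint, start Z0 = Sat(A[(alarm ∨ idle) U alarm]) = {1, 3, 6, 7}, add states in Sat(¬idle) with some successor in Z. Already a fixed point.
Sat(E[¬idle U A[(alarm ∨ idle) U alarm]]) = {1, 3, 6, 7}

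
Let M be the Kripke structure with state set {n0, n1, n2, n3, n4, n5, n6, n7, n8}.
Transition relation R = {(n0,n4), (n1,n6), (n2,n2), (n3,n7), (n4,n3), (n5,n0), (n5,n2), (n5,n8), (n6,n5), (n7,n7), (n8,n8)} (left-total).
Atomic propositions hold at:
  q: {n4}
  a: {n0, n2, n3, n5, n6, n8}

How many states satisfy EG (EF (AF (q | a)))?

5

Sat(q | a) = {n0, n2, n3, n4, n5, n6, n8}
AF (q | a): least fixpoint, start Z0 = {n0, n2, n3, n4, n5, n6, n8}, add states with every successor in Z. Z1 = {n0, n1, n2, n3, n4, n5, n6, n8}; fixed.
Sat(AF (q | a)) = {n0, n1, n2, n3, n4, n5, n6, n8}
EF (AF (q | a)): least fixpoint, start Z0 = {n0, n1, n2, n3, n4, n5, n6, n8}, add states with some successor in Z. Already a fixed point.
Sat(EF (AF (q | a))) = {n0, n1, n2, n3, n4, n5, n6, n8}
EG (EF (AF (q | a))): greatest fixpoint, start Z0 = {n0, n1, n2, n3, n4, n5, n6, n8}, keep only states in Sat with some successor in Z. Z1 = {n0, n1, n2, n4, n5, n6, n8}; Z2 = {n0, n1, n2, n5, n6, n8}; Z3 = {n1, n2, n5, n6, n8}; fixed.
Sat(EG (EF (AF (q | a)))) = {n1, n2, n5, n6, n8}
|Sat(EG (EF (AF (q | a))))| = |{n1, n2, n5, n6, n8}| = 5.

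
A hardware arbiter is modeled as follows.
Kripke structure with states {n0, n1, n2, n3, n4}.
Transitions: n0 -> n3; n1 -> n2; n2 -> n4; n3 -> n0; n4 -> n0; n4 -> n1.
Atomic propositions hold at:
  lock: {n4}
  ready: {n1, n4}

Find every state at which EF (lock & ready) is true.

{n1, n2, n4}

Sat(lock & ready) = {n4}
EF (lock & ready): least fixpoint, start Z0 = {n4}, add states with some successor in Z. Z1 = {n2, n4}; Z2 = {n1, n2, n4}; fixed.
Sat(EF (lock & ready)) = {n1, n2, n4}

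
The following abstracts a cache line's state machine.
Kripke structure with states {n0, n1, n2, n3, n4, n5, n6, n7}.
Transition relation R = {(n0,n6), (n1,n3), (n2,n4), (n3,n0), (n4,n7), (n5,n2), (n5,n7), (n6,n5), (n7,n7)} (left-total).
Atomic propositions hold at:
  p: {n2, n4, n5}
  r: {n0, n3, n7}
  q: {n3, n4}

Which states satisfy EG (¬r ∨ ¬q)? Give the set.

{n0, n2, n4, n5, n6, n7}

Sat(¬r) = {n1, n2, n4, n5, n6}
Sat(¬q) = {n0, n1, n2, n5, n6, n7}
Sat(¬r ∨ ¬q) = {n0, n1, n2, n4, n5, n6, n7}
EG (¬r ∨ ¬q): greatest fixpoint, start Z0 = {n0, n1, n2, n4, n5, n6, n7}, keep only states in Sat with some successor in Z. Z1 = {n0, n2, n4, n5, n6, n7}; fixed.
Sat(EG (¬r ∨ ¬q)) = {n0, n2, n4, n5, n6, n7}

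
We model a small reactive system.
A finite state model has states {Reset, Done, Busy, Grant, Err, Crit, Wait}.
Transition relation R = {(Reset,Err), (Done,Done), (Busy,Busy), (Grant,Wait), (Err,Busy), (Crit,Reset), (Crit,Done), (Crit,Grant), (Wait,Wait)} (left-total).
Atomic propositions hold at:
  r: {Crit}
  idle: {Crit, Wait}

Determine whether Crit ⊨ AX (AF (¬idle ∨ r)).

Yes

Sat(¬idle) = {Reset, Done, Busy, Grant, Err}
Sat(¬idle ∨ r) = {Reset, Done, Busy, Grant, Err, Crit}
AF (¬idle ∨ r): least fixpoint, start Z0 = {Reset, Done, Busy, Grant, Err, Crit}, add states with every successor in Z. Already a fixed point.
Sat(AF (¬idle ∨ r)) = {Reset, Done, Busy, Grant, Err, Crit}
Sat(AX (AF (¬idle ∨ r))) = {s : every successor in {Reset, Done, Busy, Grant, Err, Crit}} = {Reset, Done, Busy, Err, Crit}
Crit ∈ Sat(AX (AF (¬idle ∨ r))) = {Reset, Done, Busy, Err, Crit}, so the formula holds at Crit.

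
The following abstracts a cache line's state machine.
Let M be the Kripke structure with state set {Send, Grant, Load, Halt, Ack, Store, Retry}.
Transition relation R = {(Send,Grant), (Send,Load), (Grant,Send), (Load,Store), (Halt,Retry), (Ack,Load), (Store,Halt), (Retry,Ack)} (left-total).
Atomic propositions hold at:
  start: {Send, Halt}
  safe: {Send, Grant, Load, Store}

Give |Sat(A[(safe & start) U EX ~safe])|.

3

Sat(safe & start) = {Send}
Sat(~safe) = {Halt, Ack, Retry}
Sat(EX ~safe) = {s : some successor in {Halt, Ack, Retry}} = {Halt, Store, Retry}
A[(safe & start) U EX ~safe]: least fixpoint, start Z0 = Sat(EX ~safe) = {Halt, Store, Retry}, add states in Sat(safe & start) with every successor in Z. Already a fixed point.
Sat(A[(safe & start) U EX ~safe]) = {Halt, Store, Retry}
|Sat(A[(safe & start) U EX ~safe])| = |{Halt, Store, Retry}| = 3.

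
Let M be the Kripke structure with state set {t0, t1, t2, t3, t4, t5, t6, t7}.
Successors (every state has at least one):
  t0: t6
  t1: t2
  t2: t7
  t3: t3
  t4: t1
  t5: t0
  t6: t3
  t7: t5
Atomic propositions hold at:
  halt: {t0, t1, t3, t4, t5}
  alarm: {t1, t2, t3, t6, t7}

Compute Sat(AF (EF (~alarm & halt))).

{t0, t1, t2, t4, t5, t7}

Sat(~alarm) = {t0, t4, t5}
Sat(~alarm & halt) = {t0, t4, t5}
EF (~alarm & halt): least fixpoint, start Z0 = {t0, t4, t5}, add states with some successor in Z. Z1 = {t0, t4, t5, t7}; Z2 = {t0, t2, t4, t5, t7}; Z3 = {t0, t1, t2, t4, t5, t7}; fixed.
Sat(EF (~alarm & halt)) = {t0, t1, t2, t4, t5, t7}
AF (EF (~alarm & halt)): least fixpoint, start Z0 = {t0, t1, t2, t4, t5, t7}, add states with every successor in Z. Already a fixed point.
Sat(AF (EF (~alarm & halt))) = {t0, t1, t2, t4, t5, t7}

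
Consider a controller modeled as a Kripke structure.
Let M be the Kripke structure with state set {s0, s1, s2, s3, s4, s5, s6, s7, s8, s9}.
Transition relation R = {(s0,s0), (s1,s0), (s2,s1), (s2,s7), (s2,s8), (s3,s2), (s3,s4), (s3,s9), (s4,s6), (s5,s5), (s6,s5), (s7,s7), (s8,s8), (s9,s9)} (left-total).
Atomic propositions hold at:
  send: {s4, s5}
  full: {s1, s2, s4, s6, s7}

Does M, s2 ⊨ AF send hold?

AF send: least fixpoint, start Z0 = {s4, s5}, add states with every successor in Z. Z1 = {s4, s5, s6}; fixed.
Sat(AF send) = {s4, s5, s6}
s2 ∉ Sat(AF send) = {s4, s5, s6}, so the formula does not hold at s2.

No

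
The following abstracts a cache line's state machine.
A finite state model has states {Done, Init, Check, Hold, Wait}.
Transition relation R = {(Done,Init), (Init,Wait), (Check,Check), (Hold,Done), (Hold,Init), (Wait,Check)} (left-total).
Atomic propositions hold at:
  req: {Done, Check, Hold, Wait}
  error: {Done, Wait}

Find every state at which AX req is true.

{Init, Check, Wait}

Sat(AX req) = {s : every successor in {Done, Check, Hold, Wait}} = {Init, Check, Wait}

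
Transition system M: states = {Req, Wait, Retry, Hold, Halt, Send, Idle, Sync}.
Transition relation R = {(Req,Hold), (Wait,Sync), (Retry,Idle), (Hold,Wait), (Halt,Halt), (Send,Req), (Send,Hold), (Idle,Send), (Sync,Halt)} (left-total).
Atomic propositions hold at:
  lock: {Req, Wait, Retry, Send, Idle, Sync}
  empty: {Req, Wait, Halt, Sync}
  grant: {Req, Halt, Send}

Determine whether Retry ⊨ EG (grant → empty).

Sat(grant → empty) = {Req, Wait, Retry, Hold, Halt, Idle, Sync}
EG (grant → empty): greatest fixpoint, start Z0 = {Req, Wait, Retry, Hold, Halt, Idle, Sync}, keep only states in Sat with some successor in Z. Z1 = {Req, Wait, Retry, Hold, Halt, Sync}; Z2 = {Req, Wait, Hold, Halt, Sync}; fixed.
Sat(EG (grant → empty)) = {Req, Wait, Hold, Halt, Sync}
Retry ∉ Sat(EG (grant → empty)) = {Req, Wait, Hold, Halt, Sync}, so the formula does not hold at Retry.

No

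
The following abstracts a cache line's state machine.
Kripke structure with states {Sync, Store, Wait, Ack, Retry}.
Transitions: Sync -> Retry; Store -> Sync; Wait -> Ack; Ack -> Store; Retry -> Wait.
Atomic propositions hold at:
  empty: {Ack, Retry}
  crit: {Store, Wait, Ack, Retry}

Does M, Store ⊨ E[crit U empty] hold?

No

E[crit U empty]: least fixpoint, start Z0 = Sat(empty) = {Ack, Retry}, add states in Sat(crit) with some successor in Z. Z1 = {Wait, Ack, Retry}; fixed.
Sat(E[crit U empty]) = {Wait, Ack, Retry}
Store ∉ Sat(E[crit U empty]) = {Wait, Ack, Retry}, so the formula does not hold at Store.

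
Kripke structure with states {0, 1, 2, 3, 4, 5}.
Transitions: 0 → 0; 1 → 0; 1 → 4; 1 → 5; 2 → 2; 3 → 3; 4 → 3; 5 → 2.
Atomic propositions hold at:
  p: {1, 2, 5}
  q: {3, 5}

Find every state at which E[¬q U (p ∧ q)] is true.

{1, 5}

Sat(¬q) = {0, 1, 2, 4}
Sat(p ∧ q) = {5}
E[¬q U (p ∧ q)]: least fixpoint, start Z0 = Sat((p ∧ q)) = {5}, add states in Sat(¬q) with some successor in Z. Z1 = {1, 5}; fixed.
Sat(E[¬q U (p ∧ q)]) = {1, 5}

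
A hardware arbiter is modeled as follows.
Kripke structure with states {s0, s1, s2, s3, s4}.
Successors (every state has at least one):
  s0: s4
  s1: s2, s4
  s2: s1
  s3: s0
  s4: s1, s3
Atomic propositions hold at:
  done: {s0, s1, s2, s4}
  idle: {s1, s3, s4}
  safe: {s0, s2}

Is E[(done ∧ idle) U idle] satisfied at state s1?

Sat(done ∧ idle) = {s1, s4}
E[(done ∧ idle) U idle]: least fixpoint, start Z0 = Sat(idle) = {s1, s3, s4}, add states in Sat(done ∧ idle) with some successor in Z. Already a fixed point.
Sat(E[(done ∧ idle) U idle]) = {s1, s3, s4}
s1 ∈ Sat(E[(done ∧ idle) U idle]) = {s1, s3, s4}, so the formula holds at s1.

Yes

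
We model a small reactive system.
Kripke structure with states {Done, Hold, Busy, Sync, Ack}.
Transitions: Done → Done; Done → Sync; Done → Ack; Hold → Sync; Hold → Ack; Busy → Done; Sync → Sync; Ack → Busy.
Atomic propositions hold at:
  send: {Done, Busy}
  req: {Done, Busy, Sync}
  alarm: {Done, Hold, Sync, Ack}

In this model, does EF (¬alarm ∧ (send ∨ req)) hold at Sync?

Sat(¬alarm) = {Busy}
Sat(send ∨ req) = {Done, Busy, Sync}
Sat(¬alarm ∧ (send ∨ req)) = {Busy}
EF (¬alarm ∧ (send ∨ req)): least fixpoint, start Z0 = {Busy}, add states with some successor in Z. Z1 = {Busy, Ack}; Z2 = {Done, Hold, Busy, Ack}; fixed.
Sat(EF (¬alarm ∧ (send ∨ req))) = {Done, Hold, Busy, Ack}
Sync ∉ Sat(EF (¬alarm ∧ (send ∨ req))) = {Done, Hold, Busy, Ack}, so the formula does not hold at Sync.

No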